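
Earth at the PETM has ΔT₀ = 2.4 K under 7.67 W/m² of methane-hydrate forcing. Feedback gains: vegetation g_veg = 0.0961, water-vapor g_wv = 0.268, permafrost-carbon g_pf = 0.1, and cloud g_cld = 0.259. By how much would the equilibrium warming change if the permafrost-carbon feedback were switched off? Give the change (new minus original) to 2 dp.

Original: g = 0.7231, ΔT = 2.4/(1−0.7231) = 8.6674 K.
Without permafrost-carbon: g' = 0.6231, ΔT' = 2.4/(1−0.6231) = 6.3677 K.
Change = 6.3677 − 8.6674 = -2.30 K.

-2.30 K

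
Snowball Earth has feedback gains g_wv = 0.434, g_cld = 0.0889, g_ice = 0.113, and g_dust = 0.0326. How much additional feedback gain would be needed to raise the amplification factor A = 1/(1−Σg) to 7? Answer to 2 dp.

Current total gain = 0.6685.
Target gain for A = 7: g* = 1 − 1/7 = 0.8571.
Additional gain needed = 0.8571 − 0.6685 = 0.19.

0.19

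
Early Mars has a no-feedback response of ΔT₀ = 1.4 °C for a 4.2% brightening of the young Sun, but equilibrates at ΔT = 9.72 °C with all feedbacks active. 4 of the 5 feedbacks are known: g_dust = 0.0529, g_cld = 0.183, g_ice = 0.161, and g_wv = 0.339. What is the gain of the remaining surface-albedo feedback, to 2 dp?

0.12

Amplification A = ΔT/ΔT₀ = 9.72/1.4 = 6.943.
Total gain g = 1 − 1/A = 1 − 1/6.943 = 0.856.
Known gains sum to 0.0529 + 0.183 + 0.161 + 0.339 = 0.7359.
g_alb = 0.856 − 0.7359 = 0.12.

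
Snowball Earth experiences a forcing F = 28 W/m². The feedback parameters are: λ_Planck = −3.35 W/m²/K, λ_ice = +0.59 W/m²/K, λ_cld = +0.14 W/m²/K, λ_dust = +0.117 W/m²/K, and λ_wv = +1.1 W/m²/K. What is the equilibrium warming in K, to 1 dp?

20.0 K

Net feedback parameter λ = (−3.35) + (+0.59) + (+0.14) + (+0.117) + (+1.1) = -1.403 W/m²/K.
ΔT = −F/λ = −28/(-1.403) = 20.0 K.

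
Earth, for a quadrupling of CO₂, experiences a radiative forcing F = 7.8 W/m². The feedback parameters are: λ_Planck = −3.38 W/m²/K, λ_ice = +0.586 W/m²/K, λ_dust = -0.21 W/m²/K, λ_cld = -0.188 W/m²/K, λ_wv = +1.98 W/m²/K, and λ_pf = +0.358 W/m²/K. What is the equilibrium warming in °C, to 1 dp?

Net feedback parameter λ = (−3.38) + (+0.586) + (-0.21) + (-0.188) + (+1.98) + (+0.358) = -0.854 W/m²/K.
ΔT = −F/λ = −7.8/(-0.854) = 9.1 °C.

9.1 °C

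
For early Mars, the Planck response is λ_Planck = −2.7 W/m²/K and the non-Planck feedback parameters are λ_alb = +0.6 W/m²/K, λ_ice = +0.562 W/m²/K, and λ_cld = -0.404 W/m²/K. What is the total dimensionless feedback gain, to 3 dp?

Convert to gains: g_alb = 0.6/2.7 = 0.2222; g_ice = 0.562/2.7 = 0.2081; g_cld = -0.404/2.7 = -0.1496.
Total gain g = 0.2807.

0.281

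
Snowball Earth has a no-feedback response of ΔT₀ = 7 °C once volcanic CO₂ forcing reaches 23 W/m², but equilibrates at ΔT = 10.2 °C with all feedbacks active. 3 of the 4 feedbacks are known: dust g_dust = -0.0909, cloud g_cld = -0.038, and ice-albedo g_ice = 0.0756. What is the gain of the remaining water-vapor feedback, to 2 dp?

0.37

Amplification A = ΔT/ΔT₀ = 10.2/7 = 1.457.
Total gain g = 1 − 1/A = 1 − 1/1.457 = 0.3137.
Known gains sum to -0.0909 − 0.038 + 0.0756 = -0.0533.
g_wv = 0.3137 + 0.0533 = 0.37.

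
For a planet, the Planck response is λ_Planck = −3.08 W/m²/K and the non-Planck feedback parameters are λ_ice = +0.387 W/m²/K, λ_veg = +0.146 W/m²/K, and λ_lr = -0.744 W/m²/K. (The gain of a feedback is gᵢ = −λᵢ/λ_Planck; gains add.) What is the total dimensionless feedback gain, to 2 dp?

-0.07

Convert to gains: g_ice = 0.387/3.08 = 0.1256; g_veg = 0.146/3.08 = 0.0474; g_lr = -0.744/3.08 = -0.2416.
Total gain g = -0.0686.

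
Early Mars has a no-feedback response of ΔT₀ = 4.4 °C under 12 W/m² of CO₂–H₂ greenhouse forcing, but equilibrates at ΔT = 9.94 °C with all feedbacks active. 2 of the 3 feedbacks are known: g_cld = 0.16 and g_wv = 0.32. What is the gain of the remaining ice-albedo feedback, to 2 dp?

0.08

Amplification A = ΔT/ΔT₀ = 9.94/4.4 = 2.259.
Total gain g = 1 − 1/A = 1 − 1/2.259 = 0.5573.
Known gains sum to 0.16 + 0.32 = 0.48.
g_ice = 0.5573 − 0.48 = 0.08.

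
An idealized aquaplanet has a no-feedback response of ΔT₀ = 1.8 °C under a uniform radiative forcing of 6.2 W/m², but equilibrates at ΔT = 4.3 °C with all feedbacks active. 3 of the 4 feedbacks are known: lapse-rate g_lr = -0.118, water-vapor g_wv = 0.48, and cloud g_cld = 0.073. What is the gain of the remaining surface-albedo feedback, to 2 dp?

0.15

Amplification A = ΔT/ΔT₀ = 4.3/1.8 = 2.389.
Total gain g = 1 − 1/A = 1 − 1/2.389 = 0.5814.
Known gains sum to -0.118 + 0.48 + 0.073 = 0.435.
g_alb = 0.5814 − 0.435 = 0.15.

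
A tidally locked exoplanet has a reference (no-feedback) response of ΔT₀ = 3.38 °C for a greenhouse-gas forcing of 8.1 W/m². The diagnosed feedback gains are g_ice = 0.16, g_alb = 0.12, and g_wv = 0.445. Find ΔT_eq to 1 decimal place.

Total gain g = 0.16 + 0.12 + 0.445 = 0.725.
Amplification A = 1/(1 − 0.725) = 3.636.
ΔT = 3.38 × 3.636 = 12.3 °C.

12.3 °C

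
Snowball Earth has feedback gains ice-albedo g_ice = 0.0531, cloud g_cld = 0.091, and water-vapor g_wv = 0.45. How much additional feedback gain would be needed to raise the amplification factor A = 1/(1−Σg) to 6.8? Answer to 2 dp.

0.26

Current total gain = 0.5941.
Target gain for A = 6.8: g* = 1 − 1/6.8 = 0.8529.
Additional gain needed = 0.8529 − 0.5941 = 0.26.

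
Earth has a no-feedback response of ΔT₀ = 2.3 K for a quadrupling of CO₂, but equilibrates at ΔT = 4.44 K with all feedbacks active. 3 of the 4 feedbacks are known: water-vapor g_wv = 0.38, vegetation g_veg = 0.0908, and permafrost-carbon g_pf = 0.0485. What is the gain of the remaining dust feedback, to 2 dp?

Amplification A = ΔT/ΔT₀ = 4.44/2.3 = 1.93.
Total gain g = 1 − 1/A = 1 − 1/1.93 = 0.4819.
Known gains sum to 0.38 + 0.0908 + 0.0485 = 0.5193.
g_dust = 0.4819 − 0.5193 = -0.04.

-0.04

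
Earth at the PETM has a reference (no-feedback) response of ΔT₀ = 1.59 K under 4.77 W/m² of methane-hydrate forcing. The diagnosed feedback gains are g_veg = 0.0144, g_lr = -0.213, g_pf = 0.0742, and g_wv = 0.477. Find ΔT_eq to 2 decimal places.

Total gain g = 0.0144 − 0.213 + 0.0742 + 0.477 = 0.3526.
Amplification A = 1/(1 − 0.3526) = 1.545.
ΔT = 1.59 × 1.545 = 2.46 K.

2.46 K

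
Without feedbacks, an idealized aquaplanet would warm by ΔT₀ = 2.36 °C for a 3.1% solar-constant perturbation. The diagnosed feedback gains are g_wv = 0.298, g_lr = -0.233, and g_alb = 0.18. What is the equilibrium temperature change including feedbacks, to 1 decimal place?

Total gain g = 0.298 − 0.233 + 0.18 = 0.245.
Amplification A = 1/(1 − 0.245) = 1.325.
ΔT = 2.36 × 1.325 = 3.1 °C.

3.1 °C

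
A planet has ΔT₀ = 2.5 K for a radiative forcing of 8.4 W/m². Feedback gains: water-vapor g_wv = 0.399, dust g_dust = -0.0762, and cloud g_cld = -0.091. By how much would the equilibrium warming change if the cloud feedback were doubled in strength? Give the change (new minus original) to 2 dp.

Original: g = 0.2318, ΔT = 2.5/(1−0.2318) = 3.2544 K.
With doubled cloud: g' = 0.1408, ΔT' = 2.5/(1−0.1408) = 2.9097 K.
Change = 2.9097 − 3.2544 = -0.34 K.

-0.34 K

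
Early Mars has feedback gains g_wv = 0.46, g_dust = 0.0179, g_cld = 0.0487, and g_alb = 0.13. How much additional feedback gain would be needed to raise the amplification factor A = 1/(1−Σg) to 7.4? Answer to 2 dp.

0.21

Current total gain = 0.6566.
Target gain for A = 7.4: g* = 1 − 1/7.4 = 0.8649.
Additional gain needed = 0.8649 − 0.6566 = 0.21.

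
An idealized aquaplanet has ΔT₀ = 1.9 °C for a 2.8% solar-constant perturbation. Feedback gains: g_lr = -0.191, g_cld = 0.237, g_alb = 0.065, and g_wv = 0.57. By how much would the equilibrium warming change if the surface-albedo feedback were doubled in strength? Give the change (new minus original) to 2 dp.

Original: g = 0.681, ΔT = 1.9/(1−0.681) = 5.9561 °C.
With doubled surface-albedo: g' = 0.746, ΔT' = 1.9/(1−0.746) = 7.4803 °C.
Change = 7.4803 − 5.9561 = 1.52 °C.

1.52 °C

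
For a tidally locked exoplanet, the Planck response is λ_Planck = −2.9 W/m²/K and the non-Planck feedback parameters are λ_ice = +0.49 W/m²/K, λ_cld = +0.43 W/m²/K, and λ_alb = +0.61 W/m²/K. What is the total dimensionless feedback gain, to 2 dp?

Convert to gains: g_ice = 0.49/2.9 = 0.169; g_cld = 0.43/2.9 = 0.1483; g_alb = 0.61/2.9 = 0.2103.
Total gain g = 0.5276.

0.53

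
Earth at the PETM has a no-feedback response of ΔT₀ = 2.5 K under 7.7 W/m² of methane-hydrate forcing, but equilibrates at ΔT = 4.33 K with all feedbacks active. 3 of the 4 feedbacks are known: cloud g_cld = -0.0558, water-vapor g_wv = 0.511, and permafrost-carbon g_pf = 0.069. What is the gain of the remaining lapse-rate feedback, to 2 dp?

Amplification A = ΔT/ΔT₀ = 4.33/2.5 = 1.732.
Total gain g = 1 − 1/A = 1 − 1/1.732 = 0.4226.
Known gains sum to -0.0558 + 0.511 + 0.069 = 0.5242.
g_lr = 0.4226 − 0.5242 = -0.10.

-0.10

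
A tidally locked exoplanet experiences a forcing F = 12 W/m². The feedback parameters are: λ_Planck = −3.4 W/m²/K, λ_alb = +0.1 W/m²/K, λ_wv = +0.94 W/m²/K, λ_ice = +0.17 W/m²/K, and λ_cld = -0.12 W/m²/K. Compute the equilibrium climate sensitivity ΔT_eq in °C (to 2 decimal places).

5.19 °C

Net feedback parameter λ = (−3.4) + (+0.1) + (+0.94) + (+0.17) + (-0.12) = -2.31 W/m²/K.
ΔT = −F/λ = −12/(-2.31) = 5.19 °C.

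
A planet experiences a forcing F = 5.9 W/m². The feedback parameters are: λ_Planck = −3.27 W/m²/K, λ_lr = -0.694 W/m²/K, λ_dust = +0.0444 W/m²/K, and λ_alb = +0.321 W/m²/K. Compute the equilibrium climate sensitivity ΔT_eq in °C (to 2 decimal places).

Net feedback parameter λ = (−3.27) + (-0.694) + (+0.0444) + (+0.321) = -3.5986 W/m²/K.
ΔT = −F/λ = −5.9/(-3.5986) = 1.64 °C.

1.64 °C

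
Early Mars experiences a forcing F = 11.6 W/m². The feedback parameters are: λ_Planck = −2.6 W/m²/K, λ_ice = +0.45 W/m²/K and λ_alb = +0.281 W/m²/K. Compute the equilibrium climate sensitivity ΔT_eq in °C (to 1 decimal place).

Net feedback parameter λ = (−2.6) + (+0.45) + (+0.281) = -1.869 W/m²/K.
ΔT = −F/λ = −11.6/(-1.869) = 6.2 °C.

6.2 °C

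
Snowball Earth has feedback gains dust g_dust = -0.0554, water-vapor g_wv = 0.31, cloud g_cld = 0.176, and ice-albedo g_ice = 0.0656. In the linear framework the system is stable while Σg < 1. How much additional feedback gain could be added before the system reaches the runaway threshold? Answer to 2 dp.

Current total gain = -0.0554 + 0.31 + 0.176 + 0.0656 = 0.4962.
Margin to runaway = 1 − 0.4962 = 0.50.

0.50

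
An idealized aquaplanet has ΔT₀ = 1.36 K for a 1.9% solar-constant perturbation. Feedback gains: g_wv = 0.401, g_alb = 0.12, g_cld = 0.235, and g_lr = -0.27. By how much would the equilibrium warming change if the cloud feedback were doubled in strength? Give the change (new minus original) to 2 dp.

Original: g = 0.486, ΔT = 1.36/(1−0.486) = 2.6459 K.
With doubled cloud: g' = 0.721, ΔT' = 1.36/(1−0.721) = 4.8746 K.
Change = 4.8746 − 2.6459 = 2.23 K.

2.23 K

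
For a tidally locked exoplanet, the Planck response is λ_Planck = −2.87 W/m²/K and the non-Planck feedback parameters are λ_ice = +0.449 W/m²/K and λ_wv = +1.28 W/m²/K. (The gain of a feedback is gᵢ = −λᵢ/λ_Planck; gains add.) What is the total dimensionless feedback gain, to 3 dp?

Convert to gains: g_ice = 0.449/2.87 = 0.1564; g_wv = 1.28/2.87 = 0.446.
Total gain g = 0.6024.

0.602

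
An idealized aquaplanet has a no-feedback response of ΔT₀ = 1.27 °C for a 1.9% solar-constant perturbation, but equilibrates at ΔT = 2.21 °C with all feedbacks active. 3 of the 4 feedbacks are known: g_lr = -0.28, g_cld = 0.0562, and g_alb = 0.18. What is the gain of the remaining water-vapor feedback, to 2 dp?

0.47

Amplification A = ΔT/ΔT₀ = 2.21/1.27 = 1.74.
Total gain g = 1 − 1/A = 1 − 1/1.74 = 0.4253.
Known gains sum to -0.28 + 0.0562 + 0.18 = -0.0438.
g_wv = 0.4253 + 0.0438 = 0.47.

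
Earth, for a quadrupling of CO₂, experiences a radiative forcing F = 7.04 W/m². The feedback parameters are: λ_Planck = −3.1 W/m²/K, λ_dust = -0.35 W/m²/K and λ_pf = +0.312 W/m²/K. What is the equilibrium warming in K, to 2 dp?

2.24 K

Net feedback parameter λ = (−3.1) + (-0.35) + (+0.312) = -3.138 W/m²/K.
ΔT = −F/λ = −7.04/(-3.138) = 2.24 K.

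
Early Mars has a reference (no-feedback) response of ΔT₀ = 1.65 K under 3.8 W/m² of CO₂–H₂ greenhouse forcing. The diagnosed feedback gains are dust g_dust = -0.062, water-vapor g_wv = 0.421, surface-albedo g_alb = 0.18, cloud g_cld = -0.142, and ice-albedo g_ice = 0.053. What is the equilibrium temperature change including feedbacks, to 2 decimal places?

3.00 K

Total gain g = -0.062 + 0.421 + 0.18 − 0.142 + 0.053 = 0.45.
Amplification A = 1/(1 − 0.45) = 1.818.
ΔT = 1.65 × 1.818 = 3.00 K.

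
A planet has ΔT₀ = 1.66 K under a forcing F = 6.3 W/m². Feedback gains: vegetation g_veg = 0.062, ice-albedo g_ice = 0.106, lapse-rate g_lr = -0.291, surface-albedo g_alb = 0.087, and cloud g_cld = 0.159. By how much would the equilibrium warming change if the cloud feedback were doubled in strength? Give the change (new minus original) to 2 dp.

Original: g = 0.123, ΔT = 1.66/(1−0.123) = 1.8928 K.
With doubled cloud: g' = 0.282, ΔT' = 1.66/(1−0.282) = 2.3120 K.
Change = 2.3120 − 1.8928 = 0.42 K.

0.42 K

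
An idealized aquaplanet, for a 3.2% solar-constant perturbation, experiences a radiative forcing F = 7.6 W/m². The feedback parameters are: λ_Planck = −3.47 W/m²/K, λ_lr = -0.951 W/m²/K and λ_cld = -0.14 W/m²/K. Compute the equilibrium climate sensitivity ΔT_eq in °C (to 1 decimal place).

1.7 °C

Net feedback parameter λ = (−3.47) + (-0.951) + (-0.14) = -4.561 W/m²/K.
ΔT = −F/λ = −7.6/(-4.561) = 1.7 °C.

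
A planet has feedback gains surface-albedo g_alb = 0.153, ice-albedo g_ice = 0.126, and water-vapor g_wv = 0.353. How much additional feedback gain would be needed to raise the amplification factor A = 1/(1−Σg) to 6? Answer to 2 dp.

Current total gain = 0.632.
Target gain for A = 6: g* = 1 − 1/6 = 0.8333.
Additional gain needed = 0.8333 − 0.632 = 0.20.

0.20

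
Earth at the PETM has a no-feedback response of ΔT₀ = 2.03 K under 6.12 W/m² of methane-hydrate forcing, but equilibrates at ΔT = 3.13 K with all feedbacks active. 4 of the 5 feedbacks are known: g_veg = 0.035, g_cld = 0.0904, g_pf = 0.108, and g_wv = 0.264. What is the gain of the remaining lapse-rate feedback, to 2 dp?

Amplification A = ΔT/ΔT₀ = 3.13/2.03 = 1.542.
Total gain g = 1 − 1/A = 1 − 1/1.542 = 0.3515.
Known gains sum to 0.035 + 0.0904 + 0.108 + 0.264 = 0.4974.
g_lr = 0.3515 − 0.4974 = -0.15.

-0.15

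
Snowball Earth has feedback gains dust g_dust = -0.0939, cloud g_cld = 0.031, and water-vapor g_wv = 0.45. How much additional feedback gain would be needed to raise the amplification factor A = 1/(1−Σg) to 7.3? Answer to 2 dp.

0.48

Current total gain = 0.3871.
Target gain for A = 7.3: g* = 1 − 1/7.3 = 0.863.
Additional gain needed = 0.863 − 0.3871 = 0.48.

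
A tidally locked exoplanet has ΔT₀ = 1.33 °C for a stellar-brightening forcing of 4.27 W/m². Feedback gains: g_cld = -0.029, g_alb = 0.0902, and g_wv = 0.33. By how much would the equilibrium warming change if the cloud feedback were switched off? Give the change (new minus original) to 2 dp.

0.11 °C

Original: g = 0.3912, ΔT = 1.33/(1−0.3912) = 2.1846 °C.
Without cloud: g' = 0.4202, ΔT' = 1.33/(1−0.4202) = 2.2939 °C.
Change = 2.2939 − 2.1846 = 0.11 °C.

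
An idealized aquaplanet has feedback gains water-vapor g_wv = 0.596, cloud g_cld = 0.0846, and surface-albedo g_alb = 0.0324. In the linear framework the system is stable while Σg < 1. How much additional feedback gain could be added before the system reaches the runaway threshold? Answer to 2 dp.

Current total gain = 0.596 + 0.0846 + 0.0324 = 0.713.
Margin to runaway = 1 − 0.713 = 0.29.

0.29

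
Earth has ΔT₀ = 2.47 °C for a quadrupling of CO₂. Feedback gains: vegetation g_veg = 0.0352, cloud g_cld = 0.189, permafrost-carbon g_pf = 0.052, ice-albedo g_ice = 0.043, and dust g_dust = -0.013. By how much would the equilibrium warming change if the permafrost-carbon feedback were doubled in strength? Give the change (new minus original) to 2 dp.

0.29 °C

Original: g = 0.3062, ΔT = 2.47/(1−0.3062) = 3.5601 °C.
With doubled permafrost-carbon: g' = 0.3582, ΔT' = 2.47/(1−0.3582) = 3.8486 °C.
Change = 3.8486 − 3.5601 = 0.29 °C.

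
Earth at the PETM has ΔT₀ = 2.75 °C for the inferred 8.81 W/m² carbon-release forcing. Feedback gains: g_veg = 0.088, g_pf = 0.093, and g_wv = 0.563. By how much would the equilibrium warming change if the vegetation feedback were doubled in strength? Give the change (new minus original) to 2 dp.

Original: g = 0.744, ΔT = 2.75/(1−0.744) = 10.7422 °C.
With doubled vegetation: g' = 0.832, ΔT' = 2.75/(1−0.832) = 16.3690 °C.
Change = 16.3690 − 10.7422 = 5.63 °C.

5.63 °C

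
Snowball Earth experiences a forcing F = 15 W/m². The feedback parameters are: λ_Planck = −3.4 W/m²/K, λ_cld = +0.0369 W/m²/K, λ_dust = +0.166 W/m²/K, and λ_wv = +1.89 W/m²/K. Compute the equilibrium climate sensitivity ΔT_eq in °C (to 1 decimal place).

Net feedback parameter λ = (−3.4) + (+0.0369) + (+0.166) + (+1.89) = -1.3071 W/m²/K.
ΔT = −F/λ = −15/(-1.3071) = 11.5 °C.

11.5 °C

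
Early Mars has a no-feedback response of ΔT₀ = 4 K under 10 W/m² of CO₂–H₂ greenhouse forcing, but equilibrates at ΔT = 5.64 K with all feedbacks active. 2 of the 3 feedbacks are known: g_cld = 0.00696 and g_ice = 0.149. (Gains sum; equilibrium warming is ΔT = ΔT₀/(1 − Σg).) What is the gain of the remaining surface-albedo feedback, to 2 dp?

0.13

Amplification A = ΔT/ΔT₀ = 5.64/4 = 1.41.
Total gain g = 1 − 1/A = 1 − 1/1.41 = 0.2908.
Known gains sum to 0.00696 + 0.149 = 0.15596.
g_alb = 0.2908 − 0.15596 = 0.13.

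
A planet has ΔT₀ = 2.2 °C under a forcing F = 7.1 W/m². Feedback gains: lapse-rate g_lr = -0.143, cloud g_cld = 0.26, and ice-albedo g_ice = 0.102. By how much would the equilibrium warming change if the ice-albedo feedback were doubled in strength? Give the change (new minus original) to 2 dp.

0.42 °C

Original: g = 0.219, ΔT = 2.2/(1−0.219) = 2.8169 °C.
With doubled ice-albedo: g' = 0.321, ΔT' = 2.2/(1−0.321) = 3.2401 °C.
Change = 3.2401 − 2.8169 = 0.42 °C.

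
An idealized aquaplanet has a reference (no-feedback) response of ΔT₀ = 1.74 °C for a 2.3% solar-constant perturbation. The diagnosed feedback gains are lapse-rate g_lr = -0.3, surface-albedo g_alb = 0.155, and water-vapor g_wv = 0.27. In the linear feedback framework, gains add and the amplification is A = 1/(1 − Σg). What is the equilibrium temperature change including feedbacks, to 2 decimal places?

Total gain g = -0.3 + 0.155 + 0.27 = 0.125.
Amplification A = 1/(1 − 0.125) = 1.143.
ΔT = 1.74 × 1.143 = 1.99 °C.

1.99 °C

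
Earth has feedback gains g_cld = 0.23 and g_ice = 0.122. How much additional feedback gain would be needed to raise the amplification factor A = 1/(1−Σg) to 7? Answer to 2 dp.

Current total gain = 0.352.
Target gain for A = 7: g* = 1 − 1/7 = 0.8571.
Additional gain needed = 0.8571 − 0.352 = 0.51.

0.51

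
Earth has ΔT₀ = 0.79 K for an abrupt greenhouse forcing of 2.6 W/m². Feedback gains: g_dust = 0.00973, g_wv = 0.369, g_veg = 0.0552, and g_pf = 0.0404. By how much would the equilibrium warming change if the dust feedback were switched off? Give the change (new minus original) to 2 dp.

-0.03 K

Original: g = 0.47433, ΔT = 0.79/(1−0.47433) = 1.5028 K.
Without dust: g' = 0.4646, ΔT' = 0.79/(1−0.4646) = 1.4755 K.
Change = 1.4755 − 1.5028 = -0.03 K.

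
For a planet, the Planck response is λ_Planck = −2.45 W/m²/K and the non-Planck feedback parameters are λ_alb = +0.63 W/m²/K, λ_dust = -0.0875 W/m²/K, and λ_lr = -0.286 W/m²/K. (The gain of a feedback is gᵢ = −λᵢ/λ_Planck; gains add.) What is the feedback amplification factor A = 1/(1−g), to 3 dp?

1.117

Convert to gains: g_alb = 0.63/2.45 = 0.2571; g_dust = -0.0875/2.45 = -0.03571; g_lr = -0.286/2.45 = -0.1167.
Total gain g = 0.10469.
A = 1/(1 − 0.10469) = 1.117.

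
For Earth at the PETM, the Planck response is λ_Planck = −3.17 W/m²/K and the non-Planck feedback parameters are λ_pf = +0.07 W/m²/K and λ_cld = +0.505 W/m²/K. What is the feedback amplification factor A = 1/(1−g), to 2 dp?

1.22

Convert to gains: g_pf = 0.07/3.17 = 0.02208; g_cld = 0.505/3.17 = 0.1593.
Total gain g = 0.18138.
A = 1/(1 − 0.18138) = 1.22.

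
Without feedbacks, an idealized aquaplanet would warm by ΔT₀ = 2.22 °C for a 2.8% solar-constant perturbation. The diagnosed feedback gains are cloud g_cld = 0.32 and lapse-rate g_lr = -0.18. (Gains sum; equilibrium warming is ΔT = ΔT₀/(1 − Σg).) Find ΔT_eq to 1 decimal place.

Total gain g = 0.32 − 0.18 = 0.14.
Amplification A = 1/(1 − 0.14) = 1.163.
ΔT = 2.22 × 1.163 = 2.6 °C.

2.6 °C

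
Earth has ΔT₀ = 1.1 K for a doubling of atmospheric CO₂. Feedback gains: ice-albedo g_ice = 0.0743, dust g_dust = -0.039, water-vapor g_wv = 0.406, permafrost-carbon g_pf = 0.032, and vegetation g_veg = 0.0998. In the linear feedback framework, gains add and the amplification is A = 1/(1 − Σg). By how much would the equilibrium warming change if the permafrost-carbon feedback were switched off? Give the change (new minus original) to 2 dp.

Original: g = 0.5731, ΔT = 1.1/(1−0.5731) = 2.5767 K.
Without permafrost-carbon: g' = 0.5411, ΔT' = 1.1/(1−0.5411) = 2.3970 K.
Change = 2.3970 − 2.5767 = -0.18 K.

-0.18 K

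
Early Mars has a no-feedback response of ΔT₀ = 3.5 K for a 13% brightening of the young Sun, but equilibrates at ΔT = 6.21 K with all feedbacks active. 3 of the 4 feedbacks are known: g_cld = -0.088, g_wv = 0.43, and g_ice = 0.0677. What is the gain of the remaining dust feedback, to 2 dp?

Amplification A = ΔT/ΔT₀ = 6.21/3.5 = 1.774.
Total gain g = 1 − 1/A = 1 − 1/1.774 = 0.4363.
Known gains sum to -0.088 + 0.43 + 0.0677 = 0.4097.
g_dust = 0.4363 − 0.4097 = 0.03.

0.03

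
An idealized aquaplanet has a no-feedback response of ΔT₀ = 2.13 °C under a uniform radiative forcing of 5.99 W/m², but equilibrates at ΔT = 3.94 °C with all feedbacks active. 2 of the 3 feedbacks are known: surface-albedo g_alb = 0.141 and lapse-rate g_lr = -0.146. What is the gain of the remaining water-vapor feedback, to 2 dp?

0.46

Amplification A = ΔT/ΔT₀ = 3.94/2.13 = 1.85.
Total gain g = 1 − 1/A = 1 − 1/1.85 = 0.4595.
Known gains sum to 0.141 − 0.146 = -0.005.
g_wv = 0.4595 + 0.005 = 0.46.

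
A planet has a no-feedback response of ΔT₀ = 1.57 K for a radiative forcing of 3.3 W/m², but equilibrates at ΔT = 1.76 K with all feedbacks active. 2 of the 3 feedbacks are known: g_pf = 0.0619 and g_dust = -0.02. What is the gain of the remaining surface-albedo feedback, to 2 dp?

Amplification A = ΔT/ΔT₀ = 1.76/1.57 = 1.121.
Total gain g = 1 − 1/A = 1 − 1/1.121 = 0.1079.
Known gains sum to 0.0619 − 0.02 = 0.0419.
g_alb = 0.1079 − 0.0419 = 0.07.

0.07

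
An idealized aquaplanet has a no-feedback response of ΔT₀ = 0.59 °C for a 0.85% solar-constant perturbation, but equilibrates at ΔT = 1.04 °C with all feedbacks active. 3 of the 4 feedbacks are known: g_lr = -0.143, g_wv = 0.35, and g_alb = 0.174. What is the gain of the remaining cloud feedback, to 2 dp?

Amplification A = ΔT/ΔT₀ = 1.04/0.59 = 1.763.
Total gain g = 1 − 1/A = 1 − 1/1.763 = 0.4328.
Known gains sum to -0.143 + 0.35 + 0.174 = 0.381.
g_cld = 0.4328 − 0.381 = 0.05.

0.05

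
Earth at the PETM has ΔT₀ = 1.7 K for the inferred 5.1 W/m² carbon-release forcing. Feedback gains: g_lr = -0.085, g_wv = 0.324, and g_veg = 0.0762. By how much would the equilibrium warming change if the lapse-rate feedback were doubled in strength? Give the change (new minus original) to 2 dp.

-0.27 K

Original: g = 0.3152, ΔT = 1.7/(1−0.3152) = 2.4825 K.
With doubled lapse-rate: g' = 0.2302, ΔT' = 1.7/(1−0.2302) = 2.2084 K.
Change = 2.2084 − 2.4825 = -0.27 K.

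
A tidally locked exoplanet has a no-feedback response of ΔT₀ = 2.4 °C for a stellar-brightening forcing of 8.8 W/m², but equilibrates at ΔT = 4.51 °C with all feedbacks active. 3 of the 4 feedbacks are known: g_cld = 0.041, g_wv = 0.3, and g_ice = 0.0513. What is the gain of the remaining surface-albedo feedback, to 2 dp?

0.08

Amplification A = ΔT/ΔT₀ = 4.51/2.4 = 1.879.
Total gain g = 1 − 1/A = 1 − 1/1.879 = 0.4678.
Known gains sum to 0.041 + 0.3 + 0.0513 = 0.3923.
g_alb = 0.4678 − 0.3923 = 0.08.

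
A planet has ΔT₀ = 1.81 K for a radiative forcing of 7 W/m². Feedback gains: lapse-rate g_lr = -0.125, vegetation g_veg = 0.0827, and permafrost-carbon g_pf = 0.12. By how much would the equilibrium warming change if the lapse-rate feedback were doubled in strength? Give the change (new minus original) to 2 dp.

-0.23 K

Original: g = 0.0777, ΔT = 1.81/(1−0.0777) = 1.9625 K.
With doubled lapse-rate: g' = -0.0473, ΔT' = 1.81/(1+0.0473) = 1.7283 K.
Change = 1.7283 − 1.9625 = -0.23 K.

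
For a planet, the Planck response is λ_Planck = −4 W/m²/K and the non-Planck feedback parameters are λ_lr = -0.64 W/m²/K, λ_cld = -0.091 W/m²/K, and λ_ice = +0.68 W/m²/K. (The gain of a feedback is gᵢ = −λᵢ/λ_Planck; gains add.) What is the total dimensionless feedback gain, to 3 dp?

Convert to gains: g_lr = -0.64/4 = -0.16; g_cld = -0.091/4 = -0.02275; g_ice = 0.68/4 = 0.17.
Total gain g = -0.01275.

-0.013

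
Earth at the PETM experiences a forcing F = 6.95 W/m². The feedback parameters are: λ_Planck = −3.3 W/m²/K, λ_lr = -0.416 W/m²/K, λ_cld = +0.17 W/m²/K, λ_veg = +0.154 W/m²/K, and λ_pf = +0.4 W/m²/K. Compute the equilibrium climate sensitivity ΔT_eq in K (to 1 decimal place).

Net feedback parameter λ = (−3.3) + (-0.416) + (+0.17) + (+0.154) + (+0.4) = -2.992 W/m²/K.
ΔT = −F/λ = −6.95/(-2.992) = 2.3 K.

2.3 K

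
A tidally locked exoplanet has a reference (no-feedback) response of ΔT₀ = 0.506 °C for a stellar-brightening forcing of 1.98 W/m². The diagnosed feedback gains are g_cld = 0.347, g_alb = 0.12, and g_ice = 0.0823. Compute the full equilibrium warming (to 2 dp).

Total gain g = 0.347 + 0.12 + 0.0823 = 0.5493.
Amplification A = 1/(1 − 0.5493) = 2.219.
ΔT = 0.506 × 2.219 = 1.12 °C.

1.12 °C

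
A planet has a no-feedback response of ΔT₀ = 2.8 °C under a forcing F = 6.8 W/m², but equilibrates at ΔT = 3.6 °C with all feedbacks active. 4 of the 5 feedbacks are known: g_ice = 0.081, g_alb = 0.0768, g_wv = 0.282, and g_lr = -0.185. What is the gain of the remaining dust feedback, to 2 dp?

-0.03

Amplification A = ΔT/ΔT₀ = 3.6/2.8 = 1.286.
Total gain g = 1 − 1/A = 1 − 1/1.286 = 0.2224.
Known gains sum to 0.081 + 0.0768 + 0.282 − 0.185 = 0.2548.
g_dust = 0.2224 − 0.2548 = -0.03.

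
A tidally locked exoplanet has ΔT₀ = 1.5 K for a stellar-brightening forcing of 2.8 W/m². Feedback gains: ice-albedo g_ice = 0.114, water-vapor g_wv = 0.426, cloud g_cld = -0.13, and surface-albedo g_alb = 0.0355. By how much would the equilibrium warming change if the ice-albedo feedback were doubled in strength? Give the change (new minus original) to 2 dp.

0.70 K

Original: g = 0.4455, ΔT = 1.5/(1−0.4455) = 2.7051 K.
With doubled ice-albedo: g' = 0.5595, ΔT' = 1.5/(1−0.5595) = 3.4052 K.
Change = 3.4052 − 2.7051 = 0.70 K.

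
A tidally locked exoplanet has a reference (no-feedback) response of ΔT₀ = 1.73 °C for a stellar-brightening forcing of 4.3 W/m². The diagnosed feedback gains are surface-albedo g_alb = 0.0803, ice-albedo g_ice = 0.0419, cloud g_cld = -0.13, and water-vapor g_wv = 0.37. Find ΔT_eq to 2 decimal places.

Total gain g = 0.0803 + 0.0419 − 0.13 + 0.37 = 0.3622.
Amplification A = 1/(1 − 0.3622) = 1.568.
ΔT = 1.73 × 1.568 = 2.71 °C.

2.71 °C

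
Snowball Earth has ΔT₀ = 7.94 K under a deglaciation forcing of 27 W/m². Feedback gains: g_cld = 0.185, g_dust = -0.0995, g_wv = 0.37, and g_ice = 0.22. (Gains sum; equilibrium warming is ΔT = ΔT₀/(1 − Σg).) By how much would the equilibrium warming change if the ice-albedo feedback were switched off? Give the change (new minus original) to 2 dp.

-9.89 K

Original: g = 0.6755, ΔT = 7.94/(1−0.6755) = 24.4684 K.
Without ice-albedo: g' = 0.4555, ΔT' = 7.94/(1−0.4555) = 14.5822 K.
Change = 14.5822 − 24.4684 = -9.89 K.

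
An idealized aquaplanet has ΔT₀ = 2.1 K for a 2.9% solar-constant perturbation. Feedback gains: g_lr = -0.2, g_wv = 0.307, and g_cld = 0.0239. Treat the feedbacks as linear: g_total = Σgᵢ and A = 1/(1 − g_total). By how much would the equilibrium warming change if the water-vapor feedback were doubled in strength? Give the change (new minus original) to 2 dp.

1.32 K

Original: g = 0.1309, ΔT = 2.1/(1−0.1309) = 2.4163 K.
With doubled water-vapor: g' = 0.4379, ΔT' = 2.1/(1−0.4379) = 3.7360 K.
Change = 3.7360 − 2.4163 = 1.32 K.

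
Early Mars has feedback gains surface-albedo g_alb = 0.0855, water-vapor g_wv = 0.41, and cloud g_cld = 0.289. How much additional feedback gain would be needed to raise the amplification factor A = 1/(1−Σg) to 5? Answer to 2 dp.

0.02

Current total gain = 0.7845.
Target gain for A = 5: g* = 1 − 1/5 = 0.8.
Additional gain needed = 0.8 − 0.7845 = 0.02.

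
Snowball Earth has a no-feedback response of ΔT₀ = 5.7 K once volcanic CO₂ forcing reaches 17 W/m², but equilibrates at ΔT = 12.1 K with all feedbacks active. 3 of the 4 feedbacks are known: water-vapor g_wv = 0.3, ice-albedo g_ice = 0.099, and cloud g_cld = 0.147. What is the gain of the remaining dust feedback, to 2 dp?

-0.02

Amplification A = ΔT/ΔT₀ = 12.1/5.7 = 2.123.
Total gain g = 1 − 1/A = 1 − 1/2.123 = 0.529.
Known gains sum to 0.3 + 0.099 + 0.147 = 0.546.
g_dust = 0.529 − 0.546 = -0.02.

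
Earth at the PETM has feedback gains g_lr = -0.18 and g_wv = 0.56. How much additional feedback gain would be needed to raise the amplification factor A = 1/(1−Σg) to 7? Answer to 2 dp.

Current total gain = 0.38.
Target gain for A = 7: g* = 1 − 1/7 = 0.8571.
Additional gain needed = 0.8571 − 0.38 = 0.48.

0.48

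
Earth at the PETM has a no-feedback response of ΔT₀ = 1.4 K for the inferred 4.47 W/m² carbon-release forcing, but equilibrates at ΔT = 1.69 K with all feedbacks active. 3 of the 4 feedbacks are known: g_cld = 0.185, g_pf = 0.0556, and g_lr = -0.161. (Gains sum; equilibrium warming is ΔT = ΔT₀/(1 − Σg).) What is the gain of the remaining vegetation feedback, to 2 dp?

Amplification A = ΔT/ΔT₀ = 1.69/1.4 = 1.207.
Total gain g = 1 − 1/A = 1 − 1/1.207 = 0.1715.
Known gains sum to 0.185 + 0.0556 − 0.161 = 0.0796.
g_veg = 0.1715 − 0.0796 = 0.09.

0.09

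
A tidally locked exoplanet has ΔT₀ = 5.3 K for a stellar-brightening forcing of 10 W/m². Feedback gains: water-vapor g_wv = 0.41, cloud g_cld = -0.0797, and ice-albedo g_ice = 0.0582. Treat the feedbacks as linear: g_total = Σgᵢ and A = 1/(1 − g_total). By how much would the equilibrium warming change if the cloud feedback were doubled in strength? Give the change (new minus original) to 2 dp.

Original: g = 0.3885, ΔT = 5.3/(1−0.3885) = 8.6672 K.
With doubled cloud: g' = 0.3088, ΔT' = 5.3/(1−0.3088) = 7.6678 K.
Change = 7.6678 − 8.6672 = -1.00 K.

-1.00 K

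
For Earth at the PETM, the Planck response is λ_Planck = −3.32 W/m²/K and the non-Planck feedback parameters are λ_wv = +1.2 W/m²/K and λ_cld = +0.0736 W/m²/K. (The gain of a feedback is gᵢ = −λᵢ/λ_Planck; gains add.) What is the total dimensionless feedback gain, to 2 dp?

0.38

Convert to gains: g_wv = 1.2/3.32 = 0.3614; g_cld = 0.0736/3.32 = 0.02217.
Total gain g = 0.38357.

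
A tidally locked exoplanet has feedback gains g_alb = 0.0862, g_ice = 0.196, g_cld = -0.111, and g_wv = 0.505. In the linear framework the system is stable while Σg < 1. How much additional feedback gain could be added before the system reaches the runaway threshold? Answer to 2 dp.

0.32

Current total gain = 0.0862 + 0.196 − 0.111 + 0.505 = 0.6762.
Margin to runaway = 1 − 0.6762 = 0.32.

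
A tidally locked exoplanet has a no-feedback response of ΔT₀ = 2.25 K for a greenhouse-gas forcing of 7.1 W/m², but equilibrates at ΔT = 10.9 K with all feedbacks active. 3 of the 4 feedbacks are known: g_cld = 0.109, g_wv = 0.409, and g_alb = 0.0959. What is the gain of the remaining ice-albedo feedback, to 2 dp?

Amplification A = ΔT/ΔT₀ = 10.9/2.25 = 4.844.
Total gain g = 1 − 1/A = 1 − 1/4.844 = 0.7936.
Known gains sum to 0.109 + 0.409 + 0.0959 = 0.6139.
g_ice = 0.7936 − 0.6139 = 0.18.

0.18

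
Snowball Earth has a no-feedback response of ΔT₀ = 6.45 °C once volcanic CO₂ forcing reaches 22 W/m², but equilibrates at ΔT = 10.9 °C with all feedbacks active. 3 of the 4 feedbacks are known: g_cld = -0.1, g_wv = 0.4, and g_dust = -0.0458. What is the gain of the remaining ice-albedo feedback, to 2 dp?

Amplification A = ΔT/ΔT₀ = 10.9/6.45 = 1.69.
Total gain g = 1 − 1/A = 1 − 1/1.69 = 0.4083.
Known gains sum to -0.1 + 0.4 − 0.0458 = 0.2542.
g_ice = 0.4083 − 0.2542 = 0.15.

0.15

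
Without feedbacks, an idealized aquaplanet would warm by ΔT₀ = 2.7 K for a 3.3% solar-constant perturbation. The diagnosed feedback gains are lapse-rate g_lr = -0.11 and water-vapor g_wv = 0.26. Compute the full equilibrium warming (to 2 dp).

Total gain g = -0.11 + 0.26 = 0.15.
Amplification A = 1/(1 − 0.15) = 1.176.
ΔT = 2.7 × 1.176 = 3.18 K.

3.18 K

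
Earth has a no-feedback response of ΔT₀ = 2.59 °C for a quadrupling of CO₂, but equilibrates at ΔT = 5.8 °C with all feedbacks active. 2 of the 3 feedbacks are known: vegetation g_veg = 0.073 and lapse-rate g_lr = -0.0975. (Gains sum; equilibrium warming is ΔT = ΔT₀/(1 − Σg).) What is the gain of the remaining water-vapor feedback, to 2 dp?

Amplification A = ΔT/ΔT₀ = 5.8/2.59 = 2.239.
Total gain g = 1 − 1/A = 1 − 1/2.239 = 0.5534.
Known gains sum to 0.073 − 0.0975 = -0.0245.
g_wv = 0.5534 + 0.0245 = 0.58.

0.58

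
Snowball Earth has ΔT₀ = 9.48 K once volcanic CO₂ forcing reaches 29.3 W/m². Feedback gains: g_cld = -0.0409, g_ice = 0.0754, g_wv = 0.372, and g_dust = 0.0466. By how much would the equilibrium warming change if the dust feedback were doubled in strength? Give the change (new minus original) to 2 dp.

Original: g = 0.4531, ΔT = 9.48/(1−0.4531) = 17.3341 K.
With doubled dust: g' = 0.4997, ΔT' = 9.48/(1−0.4997) = 18.9486 K.
Change = 18.9486 − 17.3341 = 1.61 K.

1.61 K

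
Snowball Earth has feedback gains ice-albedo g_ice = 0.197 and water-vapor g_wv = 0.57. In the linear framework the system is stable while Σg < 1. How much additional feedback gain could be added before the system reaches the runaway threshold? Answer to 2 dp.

0.23

Current total gain = 0.197 + 0.57 = 0.767.
Margin to runaway = 1 − 0.767 = 0.23.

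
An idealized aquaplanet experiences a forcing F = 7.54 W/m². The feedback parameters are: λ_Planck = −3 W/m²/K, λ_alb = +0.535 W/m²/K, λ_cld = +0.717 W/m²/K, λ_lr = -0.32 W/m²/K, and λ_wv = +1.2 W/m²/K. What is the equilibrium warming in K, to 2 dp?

Net feedback parameter λ = (−3) + (+0.535) + (+0.717) + (-0.32) + (+1.2) = -0.868 W/m²/K.
ΔT = −F/λ = −7.54/(-0.868) = 8.69 K.

8.69 K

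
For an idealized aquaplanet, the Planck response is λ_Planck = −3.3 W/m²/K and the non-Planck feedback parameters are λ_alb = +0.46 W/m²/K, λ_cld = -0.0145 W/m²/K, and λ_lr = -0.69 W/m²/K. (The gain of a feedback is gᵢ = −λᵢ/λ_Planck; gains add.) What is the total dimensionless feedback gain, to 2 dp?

Convert to gains: g_alb = 0.46/3.3 = 0.1394; g_cld = -0.0145/3.3 = -0.004394; g_lr = -0.69/3.3 = -0.2091.
Total gain g = -0.074094.

-0.07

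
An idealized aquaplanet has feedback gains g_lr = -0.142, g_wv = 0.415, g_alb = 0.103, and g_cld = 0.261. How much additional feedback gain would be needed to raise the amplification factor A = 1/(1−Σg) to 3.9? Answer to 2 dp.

Current total gain = 0.637.
Target gain for A = 3.9: g* = 1 − 1/3.9 = 0.7436.
Additional gain needed = 0.7436 − 0.637 = 0.11.

0.11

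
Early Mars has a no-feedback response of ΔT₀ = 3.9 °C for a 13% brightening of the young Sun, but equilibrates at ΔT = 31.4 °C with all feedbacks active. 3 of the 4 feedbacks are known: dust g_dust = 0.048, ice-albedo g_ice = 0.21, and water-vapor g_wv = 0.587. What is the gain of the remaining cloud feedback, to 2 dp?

0.03

Amplification A = ΔT/ΔT₀ = 31.4/3.9 = 8.051.
Total gain g = 1 − 1/A = 1 − 1/8.051 = 0.8758.
Known gains sum to 0.048 + 0.21 + 0.587 = 0.845.
g_cld = 0.8758 − 0.845 = 0.03.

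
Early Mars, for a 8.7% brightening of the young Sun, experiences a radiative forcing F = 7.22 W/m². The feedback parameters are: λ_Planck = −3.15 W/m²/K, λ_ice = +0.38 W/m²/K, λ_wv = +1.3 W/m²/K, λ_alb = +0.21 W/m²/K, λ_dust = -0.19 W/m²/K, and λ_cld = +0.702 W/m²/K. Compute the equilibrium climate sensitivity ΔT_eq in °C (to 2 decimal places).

Net feedback parameter λ = (−3.15) + (+0.38) + (+1.3) + (+0.21) + (-0.19) + (+0.702) = -0.748 W/m²/K.
ΔT = −F/λ = −7.22/(-0.748) = 9.65 °C.

9.65 °C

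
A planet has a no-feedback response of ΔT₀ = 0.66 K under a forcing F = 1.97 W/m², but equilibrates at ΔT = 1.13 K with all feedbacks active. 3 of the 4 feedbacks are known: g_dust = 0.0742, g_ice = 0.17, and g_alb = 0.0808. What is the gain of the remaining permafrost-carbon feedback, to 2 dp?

Amplification A = ΔT/ΔT₀ = 1.13/0.66 = 1.712.
Total gain g = 1 − 1/A = 1 − 1/1.712 = 0.4159.
Known gains sum to 0.0742 + 0.17 + 0.0808 = 0.325.
g_pf = 0.4159 − 0.325 = 0.09.

0.09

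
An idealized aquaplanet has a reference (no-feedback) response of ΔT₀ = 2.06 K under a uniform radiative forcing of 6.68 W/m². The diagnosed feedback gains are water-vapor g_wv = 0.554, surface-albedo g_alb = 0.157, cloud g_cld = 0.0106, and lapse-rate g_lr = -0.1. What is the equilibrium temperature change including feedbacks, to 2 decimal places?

Total gain g = 0.554 + 0.157 + 0.0106 − 0.1 = 0.6216.
Amplification A = 1/(1 − 0.6216) = 2.643.
ΔT = 2.06 × 2.643 = 5.44 K.

5.44 K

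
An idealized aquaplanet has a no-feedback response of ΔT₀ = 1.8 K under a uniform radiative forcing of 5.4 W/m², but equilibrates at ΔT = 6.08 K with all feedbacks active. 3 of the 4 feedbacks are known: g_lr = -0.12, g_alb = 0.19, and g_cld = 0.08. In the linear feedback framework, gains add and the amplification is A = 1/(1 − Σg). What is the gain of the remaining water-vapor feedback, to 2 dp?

0.55

Amplification A = ΔT/ΔT₀ = 6.08/1.8 = 3.378.
Total gain g = 1 − 1/A = 1 − 1/3.378 = 0.704.
Known gains sum to -0.12 + 0.19 + 0.08 = 0.15.
g_wv = 0.704 − 0.15 = 0.55.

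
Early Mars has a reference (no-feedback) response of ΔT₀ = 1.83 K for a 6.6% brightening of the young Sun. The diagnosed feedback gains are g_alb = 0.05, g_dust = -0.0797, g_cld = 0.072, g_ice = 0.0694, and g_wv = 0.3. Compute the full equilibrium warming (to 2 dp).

Total gain g = 0.05 − 0.0797 + 0.072 + 0.0694 + 0.3 = 0.4117.
Amplification A = 1/(1 − 0.4117) = 1.7.
ΔT = 1.83 × 1.7 = 3.11 K.

3.11 K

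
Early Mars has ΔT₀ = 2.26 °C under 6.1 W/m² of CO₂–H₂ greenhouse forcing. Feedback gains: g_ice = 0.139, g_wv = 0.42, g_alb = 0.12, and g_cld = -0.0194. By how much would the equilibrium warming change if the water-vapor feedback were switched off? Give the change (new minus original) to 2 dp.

Original: g = 0.6596, ΔT = 2.26/(1−0.6596) = 6.6392 °C.
Without water-vapor: g' = 0.2396, ΔT' = 2.26/(1−0.2396) = 2.9721 °C.
Change = 2.9721 − 6.6392 = -3.67 °C.

-3.67 °C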